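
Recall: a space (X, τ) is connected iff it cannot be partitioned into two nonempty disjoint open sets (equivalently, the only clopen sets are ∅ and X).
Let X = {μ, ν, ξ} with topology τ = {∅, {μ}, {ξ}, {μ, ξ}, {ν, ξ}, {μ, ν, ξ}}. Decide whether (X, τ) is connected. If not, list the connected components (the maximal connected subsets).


(X, τ) is disconnected; components = [{μ}, {ν, ξ}].

Find clopen sets (U ∈ τ with X ∖ U ∈ τ):
  U = ∅, X ∖ U = {μ, ν, ξ} — both open, so U is clopen.
  U = {μ}, X ∖ U = {ν, ξ} — both open, so U is clopen.
  U = {ν, ξ}, X ∖ U = {μ} — both open, so U is clopen.
  U = {μ, ν, ξ}, X ∖ U = ∅ — both open, so U is clopen.
Nontrivial clopen(s) exist: e.g. {ν, ξ}. So (X, τ) is disconnected.
Compute connected components by grouping points that agree on all clopens:
  component: {μ}
  component: {ν, ξ}


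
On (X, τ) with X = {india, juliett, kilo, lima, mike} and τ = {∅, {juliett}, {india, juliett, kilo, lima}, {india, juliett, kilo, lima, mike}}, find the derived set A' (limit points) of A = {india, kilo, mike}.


A' = {india, kilo, lima, mike}

For each x ∈ X, list the open sets U ∈ τ with x ∈ U, then check whether U ∩ (A ∖ {x}) ≠ ∅ for every such U.
  x = india: opens ∋ x are {india, juliett, kilo, lima}, {india, juliett, kilo, lima, mike}; each meets A ∖ {india}, so x IS a limit point.
  x = juliett: open {juliett} ∋ x has {juliett} ∩ (A ∖ {juliett}) = ∅, so x is NOT a limit point.
  x = kilo: opens ∋ x are {india, juliett, kilo, lima}, {india, juliett, kilo, lima, mike}; each meets A ∖ {kilo}, so x IS a limit point.
  x = lima: opens ∋ x are {india, juliett, kilo, lima}, {india, juliett, kilo, lima, mike}; each meets A ∖ {lima}, so x IS a limit point.
  x = mike: opens ∋ x are {india, juliett, kilo, lima, mike}; each meets A ∖ {mike}, so x IS a limit point.
Collecting: A' = {india, kilo, lima, mike}.


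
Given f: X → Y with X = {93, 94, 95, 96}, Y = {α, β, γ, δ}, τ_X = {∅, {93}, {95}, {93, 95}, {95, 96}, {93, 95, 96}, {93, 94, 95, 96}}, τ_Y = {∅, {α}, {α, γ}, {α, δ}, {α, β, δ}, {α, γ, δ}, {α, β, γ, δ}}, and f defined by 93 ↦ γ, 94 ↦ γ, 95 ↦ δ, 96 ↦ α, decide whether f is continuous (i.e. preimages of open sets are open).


f is NOT continuous.

Compute f^{-1}(U) for each U ∈ τ_Y:
  U = ∅: f^{-1}(U) = ∅ ∈ τ_X ✓.
  U = {α}: f^{-1}(U) = {96} ∉ τ_X ✗.
  U = {α, γ}: f^{-1}(U) = {93, 94, 96} ∉ τ_X ✗.
  U = {α, δ}: f^{-1}(U) = {95, 96} ∈ τ_X ✓.
  U = {α, β, δ}: f^{-1}(U) = {95, 96} ∈ τ_X ✓.
  U = {α, γ, δ}: f^{-1}(U) = {93, 94, 95, 96} ∈ τ_X ✓.
  U = {α, β, γ, δ}: f^{-1}(U) = {93, 94, 95, 96} ∈ τ_X ✓.
Found U = {α} with f^{-1}(U) = {96} not in τ_X. Therefore f is NOT continuous.


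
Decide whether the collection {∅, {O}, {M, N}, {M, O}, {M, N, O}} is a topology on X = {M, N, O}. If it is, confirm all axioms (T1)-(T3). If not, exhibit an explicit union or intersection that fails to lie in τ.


τ is NOT a topology on X.

Axiom (T1): ∅ ∈ τ? Yes; X ∈ τ? Yes.
Axiom (T2/T3): check pairwise unions and intersections of members of τ.
Counterexample for (T3): {M, N} ∩ {M, O} = {M} ∉ τ. Therefore τ is NOT a topology.


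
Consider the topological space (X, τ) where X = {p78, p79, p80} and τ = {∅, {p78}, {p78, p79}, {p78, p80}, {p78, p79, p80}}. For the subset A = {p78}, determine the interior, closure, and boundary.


int(A) = {p78}, cl(A) = {p78, p79, p80}, ∂A = {p79, p80}.

Closed sets in (X, τ) are complements of opens:
  closed(X, τ) = {∅, {p79}, {p80}, {p79, p80}, {p78, p79, p80}}.
int(A) = ⋃ {U ∈ τ : U ⊆ A}. Opens contained in A: ∅, {p78}.
Taking the union of these: int(A) = {p78}.
cl(A) = ⋂ {C closed : A ⊆ C}. Closed sets containing A: {p78, p79, p80}.
Intersecting these: cl(A) = {p78, p79, p80}.
∂A = cl(A) ∖ int(A) = {p78, p79, p80} ∖ {p78} = {p79, p80}.


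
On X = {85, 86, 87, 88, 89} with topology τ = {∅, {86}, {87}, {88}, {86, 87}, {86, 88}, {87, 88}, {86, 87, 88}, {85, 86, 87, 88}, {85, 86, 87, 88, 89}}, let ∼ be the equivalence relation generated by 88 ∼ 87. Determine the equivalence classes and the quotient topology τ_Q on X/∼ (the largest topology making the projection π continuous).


X/∼ = {[85], [86], [87=88], [89]}; |τ_Q| = 6.

Equivalence classes: [85], [86], [87=88], [89].
Quotient map π: X → X/∼ sends 85 ↦ [85], 86 ↦ [86], 87 ↦ [87=88], 88 ↦ [87=88], 89 ↦ [89].
For each subset V ⊆ X/∼, compute π^{-1}(V) ⊆ X and check whether π^{-1}(V) ∈ τ. V is open in τ_Q iff π^{-1}(V) ∈ τ.
  V = {}: π^{-1}(V) = ∅ ∈ τ ✓.
  V = {[85]}: π^{-1}(V) = {85} ∉ τ ✗.
  V = {[86]}: π^{-1}(V) = {86} ∈ τ ✓.
  V = {[85], [86]}: π^{-1}(V) = {85, 86} ∉ τ ✗.
  V = {[87=88]}: π^{-1}(V) = {87, 88} ∈ τ ✓.
  V = {[85], [87=88]}: π^{-1}(V) = {85, 87, 88} ∉ τ ✗.
  V = {[86], [87=88]}: π^{-1}(V) = {86, 87, 88} ∈ τ ✓.
  V = {[85], [86], [87=88]}: π^{-1}(V) = {85, 86, 87, 88} ∈ τ ✓.
  V = {[89]}: π^{-1}(V) = {89} ∉ τ ✗.
  V = {[85], [89]}: π^{-1}(V) = {85, 89} ∉ τ ✗.
  V = {[86], [89]}: π^{-1}(V) = {86, 89} ∉ τ ✗.
  V = {[85], [86], [89]}: π^{-1}(V) = {85, 86, 89} ∉ τ ✗.
  V = {[87=88], [89]}: π^{-1}(V) = {87, 88, 89} ∉ τ ✗.
  V = {[85], [87=88], [89]}: π^{-1}(V) = {85, 87, 88, 89} ∉ τ ✗.
  V = {[86], [87=88], [89]}: π^{-1}(V) = {86, 87, 88, 89} ∉ τ ✗.
  V = {[85], [86], [87=88], [89]}: π^{-1}(V) = {85, 86, 87, 88, 89} ∈ τ ✓.
Open sets in the quotient: τ_Q = {{}, {[86]}, {[87=88]}, {[86], [87=88]}, {[85], [86], [87=88]}, {[85], [86], [87=88], [89]}} (6 elements).


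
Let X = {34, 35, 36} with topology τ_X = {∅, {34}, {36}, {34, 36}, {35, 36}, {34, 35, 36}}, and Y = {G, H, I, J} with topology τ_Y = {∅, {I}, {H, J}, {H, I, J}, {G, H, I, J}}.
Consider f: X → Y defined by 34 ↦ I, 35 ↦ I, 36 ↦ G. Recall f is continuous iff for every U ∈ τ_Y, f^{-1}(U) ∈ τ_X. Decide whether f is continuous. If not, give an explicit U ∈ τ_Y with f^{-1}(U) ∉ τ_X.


f is NOT continuous.

Compute f^{-1}(U) for each U ∈ τ_Y:
  U = ∅: f^{-1}(U) = ∅ ∈ τ_X ✓.
  U = {I}: f^{-1}(U) = {34, 35} ∉ τ_X ✗.
  U = {H, J}: f^{-1}(U) = ∅ ∈ τ_X ✓.
  U = {H, I, J}: f^{-1}(U) = {34, 35} ∉ τ_X ✗.
  U = {G, H, I, J}: f^{-1}(U) = {34, 35, 36} ∈ τ_X ✓.
Found U = {I} with f^{-1}(U) = {34, 35} not in τ_X. Therefore f is NOT continuous.


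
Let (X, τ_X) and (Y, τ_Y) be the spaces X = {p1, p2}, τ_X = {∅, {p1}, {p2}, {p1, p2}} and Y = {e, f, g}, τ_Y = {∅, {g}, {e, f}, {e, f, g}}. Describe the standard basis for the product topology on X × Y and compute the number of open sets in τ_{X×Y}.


Basis B = {∅ × ∅, {p1} × {g}, {p2} × {g}, {p1} × {e, f}, {p1, p2} × {g}, {p2} × {e, f}, {p1} × {e, f, g}, {p2} × {e, f, g}, {p1, p2} × {e, f}, {p1, p2} × {e, f, g}}; |τ_{X×Y}| = 16.

Enumerate products U × V with U ∈ τ_X, V ∈ τ_Y (deduplicated):
  ∅ × ∅ = {} (∅)
  {p1} × {g} = {(p1,g)}
  {p2} × {g} = {(p2,g)}
  {p1} × {e, f} = {(p1,e), (p1,f)}
  {p1, p2} × {g} = {(p1,g), (p2,g)}
  {p2} × {e, f} = {(p2,e), (p2,f)}
  {p1} × {e, f, g} = {(p1,e), (p1,f), (p1,g)}
  {p2} × {e, f, g} = {(p2,e), (p2,f), (p2,g)}
  {p1, p2} × {e, f} = {(p1,e), (p1,f), (p2,e), (p2,f)}
  {p1, p2} × {e, f, g} = {(p1,e), (p1,f), (p1,g), (p2,e), (p2,f), (p2,g)}
These 10 distinct sets form the basis B.
Close under arbitrary unions to get τ_{X×Y}; counting gives |τ_{X×Y}| = 16.


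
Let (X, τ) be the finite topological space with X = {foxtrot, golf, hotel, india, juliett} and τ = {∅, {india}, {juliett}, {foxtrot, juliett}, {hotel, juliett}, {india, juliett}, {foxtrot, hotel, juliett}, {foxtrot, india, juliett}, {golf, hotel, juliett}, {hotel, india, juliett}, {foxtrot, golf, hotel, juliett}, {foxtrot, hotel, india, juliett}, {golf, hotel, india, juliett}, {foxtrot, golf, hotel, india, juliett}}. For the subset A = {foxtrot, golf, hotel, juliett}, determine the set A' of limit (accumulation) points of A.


A' = {foxtrot, golf, hotel}

For each x ∈ X, list the open sets U ∈ τ with x ∈ U, then check whether U ∩ (A ∖ {x}) ≠ ∅ for every such U.
  x = foxtrot: opens ∋ x are {foxtrot, juliett}, {foxtrot, hotel, juliett}, {foxtrot, india, juliett}, {foxtrot, golf, hotel, juliett}, {foxtrot, hotel, india, juliett}, {foxtrot, golf, hotel, india, juliett}; each meets A ∖ {foxtrot}, so x IS a limit point.
  x = golf: opens ∋ x are {golf, hotel, juliett}, {foxtrot, golf, hotel, juliett}, {golf, hotel, india, juliett}, {foxtrot, golf, hotel, india, juliett}; each meets A ∖ {golf}, so x IS a limit point.
  x = hotel: opens ∋ x are {hotel, juliett}, {foxtrot, hotel, juliett}, {golf, hotel, juliett}, {hotel, india, juliett}, {foxtrot, golf, hotel, juliett}, {foxtrot, hotel, india, juliett}, {golf, hotel, india, juliett}, {foxtrot, golf, hotel, india, juliett}; each meets A ∖ {hotel}, so x IS a limit point.
  x = india: open {india} ∋ x has {india} ∩ (A ∖ {india}) = ∅, so x is NOT a limit point.
  x = juliett: open {juliett} ∋ x has {juliett} ∩ (A ∖ {juliett}) = ∅, so x is NOT a limit point.
Collecting: A' = {foxtrot, golf, hotel}.


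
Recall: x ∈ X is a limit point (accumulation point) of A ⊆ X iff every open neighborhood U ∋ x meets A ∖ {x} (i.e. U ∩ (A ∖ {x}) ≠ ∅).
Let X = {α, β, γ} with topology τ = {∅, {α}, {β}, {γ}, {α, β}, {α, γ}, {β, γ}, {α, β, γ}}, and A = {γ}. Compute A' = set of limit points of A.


A' = ∅

For each x ∈ X, list the open sets U ∈ τ with x ∈ U, then check whether U ∩ (A ∖ {x}) ≠ ∅ for every such U.
  x = α: open {α} ∋ x has {α} ∩ (A ∖ {α}) = ∅, so x is NOT a limit point.
  x = β: open {β} ∋ x has {β} ∩ (A ∖ {β}) = ∅, so x is NOT a limit point.
  x = γ: open {γ} ∋ x has {γ} ∩ (A ∖ {γ}) = ∅, so x is NOT a limit point.
Collecting: A' = ∅.


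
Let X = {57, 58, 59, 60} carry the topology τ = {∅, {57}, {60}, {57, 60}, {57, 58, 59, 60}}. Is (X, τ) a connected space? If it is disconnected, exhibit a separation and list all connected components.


(X, τ) is connected.

Find clopen sets (U ∈ τ with X ∖ U ∈ τ):
  U = ∅, X ∖ U = {57, 58, 59, 60} — both open, so U is clopen.
  U = {57, 58, 59, 60}, X ∖ U = ∅ — both open, so U is clopen.
Only trivial clopens (∅ and X) exist, so (X, τ) is connected.
Compute connected components by grouping points that agree on all clopens:
  component: {57, 58, 59, 60}


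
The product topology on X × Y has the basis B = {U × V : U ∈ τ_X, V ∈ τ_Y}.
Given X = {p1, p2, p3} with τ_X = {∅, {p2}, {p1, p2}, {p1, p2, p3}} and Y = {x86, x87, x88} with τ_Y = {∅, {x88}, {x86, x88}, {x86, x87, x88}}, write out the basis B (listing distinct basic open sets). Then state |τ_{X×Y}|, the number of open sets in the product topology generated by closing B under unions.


Basis B = {∅ × ∅, {p2} × {x88}, {p1, p2} × {x88}, {p2} × {x86, x88}, {p1, p2, p3} × {x88}, {p2} × {x86, x87, x88}, {p1, p2} × {x86, x88}, {p1, p2} × {x86, x87, x88}, {p1, p2, p3} × {x86, x88}, {p1, p2, p3} × {x86, x87, x88}}; |τ_{X×Y}| = 20.

Enumerate products U × V with U ∈ τ_X, V ∈ τ_Y (deduplicated):
  ∅ × ∅ = {} (∅)
  {p2} × {x88} = {(p2,x88)}
  {p1, p2} × {x88} = {(p1,x88), (p2,x88)}
  {p2} × {x86, x88} = {(p2,x86), (p2,x88)}
  {p1, p2, p3} × {x88} = {(p1,x88), (p2,x88), (p3,x88)}
  {p2} × {x86, x87, x88} = {(p2,x86), (p2,x87), (p2,x88)}
  {p1, p2} × {x86, x88} = {(p1,x86), (p1,x88), (p2,x86), (p2,x88)}
  {p1, p2} × {x86, x87, x88} = {(p1,x86), (p1,x87), (p1,x88), (p2,x86), (p2,x87), (p2,x88)}
  {p1, p2, p3} × {x86, x88} = {(p1,x86), (p1,x88), (p2,x86), (p2,x88), (p3,x86), (p3,x88)}
  {p1, p2, p3} × {x86, x87, x88} = {(p1,x86), (p1,x87), (p1,x88), (p2,x86), (p2,x87), (p2,x88), (p3,x86), (p3,x87), (p3,x88)}
These 10 distinct sets form the basis B.
Close under arbitrary unions to get τ_{X×Y}; counting gives |τ_{X×Y}| = 20.


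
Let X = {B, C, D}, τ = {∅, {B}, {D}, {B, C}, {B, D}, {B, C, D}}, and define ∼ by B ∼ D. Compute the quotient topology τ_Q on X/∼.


X/∼ = {[B=D], [C]}; |τ_Q| = 3.

Equivalence classes: [B=D], [C].
Quotient map π: X → X/∼ sends B ↦ [B=D], C ↦ [C], D ↦ [B=D].
For each subset V ⊆ X/∼, compute π^{-1}(V) ⊆ X and check whether π^{-1}(V) ∈ τ. V is open in τ_Q iff π^{-1}(V) ∈ τ.
  V = {}: π^{-1}(V) = ∅ ∈ τ ✓.
  V = {[B=D]}: π^{-1}(V) = {B, D} ∈ τ ✓.
  V = {[C]}: π^{-1}(V) = {C} ∉ τ ✗.
  V = {[B=D], [C]}: π^{-1}(V) = {B, C, D} ∈ τ ✓.
Open sets in the quotient: τ_Q = {{}, {[B=D]}, {[B=D], [C]}} (3 elements).


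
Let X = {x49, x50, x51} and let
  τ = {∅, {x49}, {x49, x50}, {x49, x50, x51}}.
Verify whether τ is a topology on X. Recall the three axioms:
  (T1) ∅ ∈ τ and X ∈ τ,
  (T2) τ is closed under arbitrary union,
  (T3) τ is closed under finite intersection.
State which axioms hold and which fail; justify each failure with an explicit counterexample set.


τ IS a topology on X.

Axiom (T1): ∅ ∈ τ? Yes; X ∈ τ? Yes.
Axiom (T2/T3): check pairwise unions and intersections of members of τ.
All pairwise intersections and unions checked — each lies in τ. Therefore τ satisfies (T1), (T2), (T3): it IS a topology on X.


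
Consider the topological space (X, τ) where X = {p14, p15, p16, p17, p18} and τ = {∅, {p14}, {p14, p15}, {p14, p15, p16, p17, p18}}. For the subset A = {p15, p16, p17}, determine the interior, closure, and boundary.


int(A) = ∅, cl(A) = {p15, p16, p17, p18}, ∂A = {p15, p16, p17, p18}.

Closed sets in (X, τ) are complements of opens:
  closed(X, τ) = {∅, {p16, p17, p18}, {p15, p16, p17, p18}, {p14, p15, p16, p17, p18}}.
int(A) = ⋃ {U ∈ τ : U ⊆ A}. Opens contained in A: ∅.
Taking the union of these: int(A) = ∅.
cl(A) = ⋂ {C closed : A ⊆ C}. Closed sets containing A: {p15, p16, p17, p18}, {p14, p15, p16, p17, p18}.
Intersecting these: cl(A) = {p15, p16, p17, p18}.
∂A = cl(A) ∖ int(A) = {p15, p16, p17, p18} ∖ ∅ = {p15, p16, p17, p18}.


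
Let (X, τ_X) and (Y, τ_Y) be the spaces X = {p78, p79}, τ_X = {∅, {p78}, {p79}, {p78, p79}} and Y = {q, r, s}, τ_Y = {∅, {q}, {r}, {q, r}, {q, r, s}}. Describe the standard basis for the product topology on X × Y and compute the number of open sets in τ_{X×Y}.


Basis B = {∅ × ∅, {p78} × {q}, {p78} × {r}, {p79} × {q}, {p79} × {r}, {p78} × {q, r}, {p78, p79} × {q}, {p78, p79} × {r}, {p79} × {q, r}, {p78} × {q, r, s}, {p79} × {q, r, s}, {p78, p79} × {q, r}, {p78, p79} × {q, r, s}}; |τ_{X×Y}| = 25.

Enumerate products U × V with U ∈ τ_X, V ∈ τ_Y (deduplicated):
  ∅ × ∅ = {} (∅)
  {p78} × {q} = {(p78,q)}
  {p78} × {r} = {(p78,r)}
  {p79} × {q} = {(p79,q)}
  {p79} × {r} = {(p79,r)}
  {p78} × {q, r} = {(p78,q), (p78,r)}
  {p78, p79} × {q} = {(p78,q), (p79,q)}
  {p78, p79} × {r} = {(p78,r), (p79,r)}
  {p79} × {q, r} = {(p79,q), (p79,r)}
  {p78} × {q, r, s} = {(p78,q), (p78,r), (p78,s)}
  {p79} × {q, r, s} = {(p79,q), (p79,r), (p79,s)}
  {p78, p79} × {q, r} = {(p78,q), (p78,r), (p79,q), (p79,r)}
  {p78, p79} × {q, r, s} = {(p78,q), (p78,r), (p78,s), (p79,q), (p79,r), (p79,s)}
These 13 distinct sets form the basis B.
Close under arbitrary unions to get τ_{X×Y}; counting gives |τ_{X×Y}| = 25.


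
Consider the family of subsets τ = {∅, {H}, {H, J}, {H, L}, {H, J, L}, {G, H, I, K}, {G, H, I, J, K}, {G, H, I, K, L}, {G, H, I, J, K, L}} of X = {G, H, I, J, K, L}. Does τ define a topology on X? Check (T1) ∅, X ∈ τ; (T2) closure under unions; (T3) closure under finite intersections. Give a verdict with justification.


τ IS a topology on X.

Axiom (T1): ∅ ∈ τ? Yes; X ∈ τ? Yes.
Axiom (T2/T3): check pairwise unions and intersections of members of τ.
All pairwise intersections and unions checked — each lies in τ. Therefore τ satisfies (T1), (T2), (T3): it IS a topology on X.


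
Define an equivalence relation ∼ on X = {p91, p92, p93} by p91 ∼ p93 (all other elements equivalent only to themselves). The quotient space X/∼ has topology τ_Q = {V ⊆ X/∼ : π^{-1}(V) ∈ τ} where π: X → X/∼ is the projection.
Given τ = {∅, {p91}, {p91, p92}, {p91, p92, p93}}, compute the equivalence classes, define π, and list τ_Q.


X/∼ = {[p91=p93], [p92]}; |τ_Q| = 2.

Equivalence classes: [p91=p93], [p92].
Quotient map π: X → X/∼ sends p91 ↦ [p91=p93], p92 ↦ [p92], p93 ↦ [p91=p93].
For each subset V ⊆ X/∼, compute π^{-1}(V) ⊆ X and check whether π^{-1}(V) ∈ τ. V is open in τ_Q iff π^{-1}(V) ∈ τ.
  V = {}: π^{-1}(V) = ∅ ∈ τ ✓.
  V = {[p91=p93]}: π^{-1}(V) = {p91, p93} ∉ τ ✗.
  V = {[p92]}: π^{-1}(V) = {p92} ∉ τ ✗.
  V = {[p91=p93], [p92]}: π^{-1}(V) = {p91, p92, p93} ∈ τ ✓.
Open sets in the quotient: τ_Q = {{}, {[p91=p93], [p92]}} (2 elements).


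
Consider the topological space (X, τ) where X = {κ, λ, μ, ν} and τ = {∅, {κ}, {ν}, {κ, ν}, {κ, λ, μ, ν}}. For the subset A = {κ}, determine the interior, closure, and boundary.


int(A) = {κ}, cl(A) = {κ, λ, μ}, ∂A = {λ, μ}.

Closed sets in (X, τ) are complements of opens:
  closed(X, τ) = {∅, {λ, μ}, {κ, λ, μ}, {λ, μ, ν}, {κ, λ, μ, ν}}.
int(A) = ⋃ {U ∈ τ : U ⊆ A}. Opens contained in A: ∅, {κ}.
Taking the union of these: int(A) = {κ}.
cl(A) = ⋂ {C closed : A ⊆ C}. Closed sets containing A: {κ, λ, μ}, {κ, λ, μ, ν}.
Intersecting these: cl(A) = {κ, λ, μ}.
∂A = cl(A) ∖ int(A) = {κ, λ, μ} ∖ {κ} = {λ, μ}.


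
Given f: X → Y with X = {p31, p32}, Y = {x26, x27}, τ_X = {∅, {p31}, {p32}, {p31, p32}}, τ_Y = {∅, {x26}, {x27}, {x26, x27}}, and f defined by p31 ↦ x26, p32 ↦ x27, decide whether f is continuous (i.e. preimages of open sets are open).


f IS continuous.

Compute f^{-1}(U) for each U ∈ τ_Y:
  U = ∅: f^{-1}(U) = ∅ ∈ τ_X ✓.
  U = {x26}: f^{-1}(U) = {p31} ∈ τ_X ✓.
  U = {x27}: f^{-1}(U) = {p32} ∈ τ_X ✓.
  U = {x26, x27}: f^{-1}(U) = {p31, p32} ∈ τ_X ✓.
Every preimage lies in τ_X, so f IS continuous.


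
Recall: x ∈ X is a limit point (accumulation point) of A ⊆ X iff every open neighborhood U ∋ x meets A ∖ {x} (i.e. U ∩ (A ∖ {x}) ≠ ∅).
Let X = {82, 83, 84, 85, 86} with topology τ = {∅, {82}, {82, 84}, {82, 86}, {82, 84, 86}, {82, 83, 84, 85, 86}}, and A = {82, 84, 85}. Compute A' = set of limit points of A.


A' = {83, 84, 85, 86}

For each x ∈ X, list the open sets U ∈ τ with x ∈ U, then check whether U ∩ (A ∖ {x}) ≠ ∅ for every such U.
  x = 82: open {82} ∋ x has {82} ∩ (A ∖ {82}) = ∅, so x is NOT a limit point.
  x = 83: opens ∋ x are {82, 83, 84, 85, 86}; each meets A ∖ {83}, so x IS a limit point.
  x = 84: opens ∋ x are {82, 84}, {82, 84, 86}, {82, 83, 84, 85, 86}; each meets A ∖ {84}, so x IS a limit point.
  x = 85: opens ∋ x are {82, 83, 84, 85, 86}; each meets A ∖ {85}, so x IS a limit point.
  x = 86: opens ∋ x are {82, 86}, {82, 84, 86}, {82, 83, 84, 85, 86}; each meets A ∖ {86}, so x IS a limit point.
Collecting: A' = {83, 84, 85, 86}.


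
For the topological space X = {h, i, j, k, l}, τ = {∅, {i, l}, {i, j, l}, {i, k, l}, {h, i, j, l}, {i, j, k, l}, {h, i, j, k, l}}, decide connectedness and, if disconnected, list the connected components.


(X, τ) is connected.

Find clopen sets (U ∈ τ with X ∖ U ∈ τ):
  U = ∅, X ∖ U = {h, i, j, k, l} — both open, so U is clopen.
  U = {h, i, j, k, l}, X ∖ U = ∅ — both open, so U is clopen.
Only trivial clopens (∅ and X) exist, so (X, τ) is connected.
Compute connected components by grouping points that agree on all clopens:
  component: {h, i, j, k, l}


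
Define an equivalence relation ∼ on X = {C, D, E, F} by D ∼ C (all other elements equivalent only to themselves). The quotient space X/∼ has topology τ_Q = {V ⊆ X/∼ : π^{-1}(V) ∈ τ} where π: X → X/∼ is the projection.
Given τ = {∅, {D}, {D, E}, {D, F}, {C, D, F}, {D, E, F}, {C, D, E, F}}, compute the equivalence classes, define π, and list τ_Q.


X/∼ = {[C=D], [E], [F]}; |τ_Q| = 3.

Equivalence classes: [C=D], [E], [F].
Quotient map π: X → X/∼ sends C ↦ [C=D], D ↦ [C=D], E ↦ [E], F ↦ [F].
For each subset V ⊆ X/∼, compute π^{-1}(V) ⊆ X and check whether π^{-1}(V) ∈ τ. V is open in τ_Q iff π^{-1}(V) ∈ τ.
  V = {}: π^{-1}(V) = ∅ ∈ τ ✓.
  V = {[C=D]}: π^{-1}(V) = {C, D} ∉ τ ✗.
  V = {[E]}: π^{-1}(V) = {E} ∉ τ ✗.
  V = {[C=D], [E]}: π^{-1}(V) = {C, D, E} ∉ τ ✗.
  V = {[F]}: π^{-1}(V) = {F} ∉ τ ✗.
  V = {[C=D], [F]}: π^{-1}(V) = {C, D, F} ∈ τ ✓.
  V = {[E], [F]}: π^{-1}(V) = {E, F} ∉ τ ✗.
  V = {[C=D], [E], [F]}: π^{-1}(V) = {C, D, E, F} ∈ τ ✓.
Open sets in the quotient: τ_Q = {{}, {[C=D], [F]}, {[C=D], [E], [F]}} (3 elements).


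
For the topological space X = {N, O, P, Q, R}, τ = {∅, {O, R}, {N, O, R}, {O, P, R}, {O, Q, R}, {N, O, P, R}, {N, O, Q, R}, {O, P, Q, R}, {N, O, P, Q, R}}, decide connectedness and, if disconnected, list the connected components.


(X, τ) is connected.

Find clopen sets (U ∈ τ with X ∖ U ∈ τ):
  U = ∅, X ∖ U = {N, O, P, Q, R} — both open, so U is clopen.
  U = {N, O, P, Q, R}, X ∖ U = ∅ — both open, so U is clopen.
Only trivial clopens (∅ and X) exist, so (X, τ) is connected.
Compute connected components by grouping points that agree on all clopens:
  component: {N, O, P, Q, R}


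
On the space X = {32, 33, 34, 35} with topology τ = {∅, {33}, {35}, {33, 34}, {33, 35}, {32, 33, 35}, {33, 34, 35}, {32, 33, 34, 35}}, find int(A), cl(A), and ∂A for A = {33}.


int(A) = {33}, cl(A) = {32, 33, 34}, ∂A = {32, 34}.

Closed sets in (X, τ) are complements of opens:
  closed(X, τ) = {∅, {32}, {34}, {32, 34}, {32, 35}, {32, 33, 34}, {32, 34, 35}, {32, 33, 34, 35}}.
int(A) = ⋃ {U ∈ τ : U ⊆ A}. Opens contained in A: ∅, {33}.
Taking the union of these: int(A) = {33}.
cl(A) = ⋂ {C closed : A ⊆ C}. Closed sets containing A: {32, 33, 34}, {32, 33, 34, 35}.
Intersecting these: cl(A) = {32, 33, 34}.
∂A = cl(A) ∖ int(A) = {32, 33, 34} ∖ {33} = {32, 34}.


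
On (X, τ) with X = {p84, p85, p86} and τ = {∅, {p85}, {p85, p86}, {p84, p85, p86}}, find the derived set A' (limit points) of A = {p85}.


A' = {p84, p86}

For each x ∈ X, list the open sets U ∈ τ with x ∈ U, then check whether U ∩ (A ∖ {x}) ≠ ∅ for every such U.
  x = p84: opens ∋ x are {p84, p85, p86}; each meets A ∖ {p84}, so x IS a limit point.
  x = p85: open {p85} ∋ x has {p85} ∩ (A ∖ {p85}) = ∅, so x is NOT a limit point.
  x = p86: opens ∋ x are {p85, p86}, {p84, p85, p86}; each meets A ∖ {p86}, so x IS a limit point.
Collecting: A' = {p84, p86}.


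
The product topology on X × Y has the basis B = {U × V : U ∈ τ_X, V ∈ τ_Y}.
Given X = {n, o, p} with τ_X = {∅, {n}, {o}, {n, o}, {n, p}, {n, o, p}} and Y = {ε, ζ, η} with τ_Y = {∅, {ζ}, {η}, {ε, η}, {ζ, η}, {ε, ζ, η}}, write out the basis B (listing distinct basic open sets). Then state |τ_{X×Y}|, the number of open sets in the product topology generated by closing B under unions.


Basis B = {∅ × ∅, {n} × {ζ}, {n} × {η}, {o} × {ζ}, {o} × {η}, {n} × {ε, η}, {n} × {ζ, η}, {n, o} × {ζ}, {n, p} × {ζ}, {n, o} × {η}, {n, p} × {η}, {o} × {ε, η}, {o} × {ζ, η}, {n} × {ε, ζ, η}, {n, o, p} × {ζ}, {n, o, p} × {η}, {o} × {ε, ζ, η}, {n, o} × {ε, η}, {n, p} × {ε, η}, {n, o} × {ζ, η}, {n, p} × {ζ, η}, {n, o} × {ε, ζ, η}, {n, p} × {ε, ζ, η}, {n, o, p} × {ε, η}, {n, o, p} × {ζ, η}, {n, o, p} × {ε, ζ, η}}; |τ_{X×Y}| = 108.

Enumerate products U × V with U ∈ τ_X, V ∈ τ_Y (deduplicated):
  ∅ × ∅ = {} (∅)
  {n} × {ζ} = {(n,ζ)}
  {n} × {η} = {(n,η)}
  {o} × {ζ} = {(o,ζ)}
  {o} × {η} = {(o,η)}
  {n} × {ε, η} = {(n,ε), (n,η)}
  {n} × {ζ, η} = {(n,ζ), (n,η)}
  {n, o} × {ζ} = {(n,ζ), (o,ζ)}
  {n, p} × {ζ} = {(n,ζ), (p,ζ)}
  {n, o} × {η} = {(n,η), (o,η)}
  {n, p} × {η} = {(n,η), (p,η)}
  {o} × {ε, η} = {(o,ε), (o,η)}
  {o} × {ζ, η} = {(o,ζ), (o,η)}
  {n} × {ε, ζ, η} = {(n,ε), (n,ζ), (n,η)}
  {n, o, p} × {ζ} = {(n,ζ), (o,ζ), (p,ζ)}
  {n, o, p} × {η} = {(n,η), (o,η), (p,η)}
  {o} × {ε, ζ, η} = {(o,ε), (o,ζ), (o,η)}
  {n, o} × {ε, η} = {(n,ε), (n,η), (o,ε), (o,η)}
  {n, p} × {ε, η} = {(n,ε), (n,η), (p,ε), (p,η)}
  {n, o} × {ζ, η} = {(n,ζ), (n,η), (o,ζ), (o,η)}
  {n, p} × {ζ, η} = {(n,ζ), (n,η), (p,ζ), (p,η)}
  {n, o} × {ε, ζ, η} = {(n,ε), (n,ζ), (n,η), (o,ε), (o,ζ), (o,η)}
  {n, p} × {ε, ζ, η} = {(n,ε), (n,ζ), (n,η), (p,ε), (p,ζ), (p,η)}
  {n, o, p} × {ε, η} = {(n,ε), (n,η), (o,ε), (o,η), (p,ε), (p,η)}
  {n, o, p} × {ζ, η} = {(n,ζ), (n,η), (o,ζ), (o,η), (p,ζ), (p,η)}
  {n, o, p} × {ε, ζ, η} = {(n,ε), (n,ζ), (n,η), (o,ε), (o,ζ), (o,η), (p,ε), (p,ζ), (p,η)}
These 26 distinct sets form the basis B.
Close under arbitrary unions to get τ_{X×Y}; counting gives |τ_{X×Y}| = 108.


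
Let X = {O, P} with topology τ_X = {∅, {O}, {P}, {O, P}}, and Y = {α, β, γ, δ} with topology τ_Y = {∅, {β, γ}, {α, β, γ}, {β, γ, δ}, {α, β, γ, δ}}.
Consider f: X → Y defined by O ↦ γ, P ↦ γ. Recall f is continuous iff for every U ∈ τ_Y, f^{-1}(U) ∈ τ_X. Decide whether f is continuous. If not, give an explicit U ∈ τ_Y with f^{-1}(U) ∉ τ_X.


f IS continuous.

Compute f^{-1}(U) for each U ∈ τ_Y:
  U = ∅: f^{-1}(U) = ∅ ∈ τ_X ✓.
  U = {β, γ}: f^{-1}(U) = {O, P} ∈ τ_X ✓.
  U = {α, β, γ}: f^{-1}(U) = {O, P} ∈ τ_X ✓.
  U = {β, γ, δ}: f^{-1}(U) = {O, P} ∈ τ_X ✓.
  U = {α, β, γ, δ}: f^{-1}(U) = {O, P} ∈ τ_X ✓.
Every preimage lies in τ_X, so f IS continuous.


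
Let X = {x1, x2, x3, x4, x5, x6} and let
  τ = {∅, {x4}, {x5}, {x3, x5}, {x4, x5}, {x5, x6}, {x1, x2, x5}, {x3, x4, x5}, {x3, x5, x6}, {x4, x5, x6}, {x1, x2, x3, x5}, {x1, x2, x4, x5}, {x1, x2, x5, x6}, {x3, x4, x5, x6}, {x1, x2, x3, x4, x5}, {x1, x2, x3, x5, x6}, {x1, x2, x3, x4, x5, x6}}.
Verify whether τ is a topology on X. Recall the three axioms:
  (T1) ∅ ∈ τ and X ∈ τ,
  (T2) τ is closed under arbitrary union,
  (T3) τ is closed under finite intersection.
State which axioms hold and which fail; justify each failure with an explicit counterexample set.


τ is NOT a topology on X.

Axiom (T1): ∅ ∈ τ? Yes; X ∈ τ? Yes.
Axiom (T2/T3): check pairwise unions and intersections of members of τ.
Counterexample for (T2): {x4} ∪ {x1, x2, x5, x6} = {x1, x2, x4, x5, x6} ∉ τ. Therefore τ is NOT a topology.


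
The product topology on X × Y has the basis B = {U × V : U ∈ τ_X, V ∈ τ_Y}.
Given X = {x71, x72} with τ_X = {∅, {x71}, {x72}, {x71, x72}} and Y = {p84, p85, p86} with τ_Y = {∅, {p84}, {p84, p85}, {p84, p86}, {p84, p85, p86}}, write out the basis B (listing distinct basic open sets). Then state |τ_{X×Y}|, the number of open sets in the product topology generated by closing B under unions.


Basis B = {∅ × ∅, {x71} × {p84}, {x72} × {p84}, {x71} × {p84, p85}, {x71} × {p84, p86}, {x71, x72} × {p84}, {x72} × {p84, p85}, {x72} × {p84, p86}, {x71} × {p84, p85, p86}, {x72} × {p84, p85, p86}, {x71, x72} × {p84, p85}, {x71, x72} × {p84, p86}, {x71, x72} × {p84, p85, p86}}; |τ_{X×Y}| = 25.

Enumerate products U × V with U ∈ τ_X, V ∈ τ_Y (deduplicated):
  ∅ × ∅ = {} (∅)
  {x71} × {p84} = {(x71,p84)}
  {x72} × {p84} = {(x72,p84)}
  {x71} × {p84, p85} = {(x71,p84), (x71,p85)}
  {x71} × {p84, p86} = {(x71,p84), (x71,p86)}
  {x71, x72} × {p84} = {(x71,p84), (x72,p84)}
  {x72} × {p84, p85} = {(x72,p84), (x72,p85)}
  {x72} × {p84, p86} = {(x72,p84), (x72,p86)}
  {x71} × {p84, p85, p86} = {(x71,p84), (x71,p85), (x71,p86)}
  {x72} × {p84, p85, p86} = {(x72,p84), (x72,p85), (x72,p86)}
  {x71, x72} × {p84, p85} = {(x71,p84), (x71,p85), (x72,p84), (x72,p85)}
  {x71, x72} × {p84, p86} = {(x71,p84), (x71,p86), (x72,p84), (x72,p86)}
  {x71, x72} × {p84, p85, p86} = {(x71,p84), (x71,p85), (x71,p86), (x72,p84), (x72,p85), (x72,p86)}
These 13 distinct sets form the basis B.
Close under arbitrary unions to get τ_{X×Y}; counting gives |τ_{X×Y}| = 25.


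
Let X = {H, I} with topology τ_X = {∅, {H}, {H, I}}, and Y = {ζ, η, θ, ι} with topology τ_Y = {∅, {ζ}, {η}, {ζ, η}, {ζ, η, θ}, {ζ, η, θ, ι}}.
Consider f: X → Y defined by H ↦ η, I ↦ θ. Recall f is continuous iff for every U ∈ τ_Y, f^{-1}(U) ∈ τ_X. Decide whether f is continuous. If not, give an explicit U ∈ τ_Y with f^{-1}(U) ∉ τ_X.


f IS continuous.

Compute f^{-1}(U) for each U ∈ τ_Y:
  U = ∅: f^{-1}(U) = ∅ ∈ τ_X ✓.
  U = {ζ}: f^{-1}(U) = ∅ ∈ τ_X ✓.
  U = {η}: f^{-1}(U) = {H} ∈ τ_X ✓.
  U = {ζ, η}: f^{-1}(U) = {H} ∈ τ_X ✓.
  U = {ζ, η, θ}: f^{-1}(U) = {H, I} ∈ τ_X ✓.
  U = {ζ, η, θ, ι}: f^{-1}(U) = {H, I} ∈ τ_X ✓.
Every preimage lies in τ_X, so f IS continuous.


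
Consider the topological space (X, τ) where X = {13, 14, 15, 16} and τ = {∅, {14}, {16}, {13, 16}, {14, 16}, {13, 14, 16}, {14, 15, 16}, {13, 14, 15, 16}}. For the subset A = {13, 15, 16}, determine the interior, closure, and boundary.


int(A) = {13, 16}, cl(A) = {13, 15, 16}, ∂A = {15}.

Closed sets in (X, τ) are complements of opens:
  closed(X, τ) = {∅, {13}, {15}, {13, 15}, {14, 15}, {13, 14, 15}, {13, 15, 16}, {13, 14, 15, 16}}.
int(A) = ⋃ {U ∈ τ : U ⊆ A}. Opens contained in A: ∅, {16}, {13, 16}.
Taking the union of these: int(A) = {13, 16}.
cl(A) = ⋂ {C closed : A ⊆ C}. Closed sets containing A: {13, 15, 16}, {13, 14, 15, 16}.
Intersecting these: cl(A) = {13, 15, 16}.
∂A = cl(A) ∖ int(A) = {13, 15, 16} ∖ {13, 16} = {15}.


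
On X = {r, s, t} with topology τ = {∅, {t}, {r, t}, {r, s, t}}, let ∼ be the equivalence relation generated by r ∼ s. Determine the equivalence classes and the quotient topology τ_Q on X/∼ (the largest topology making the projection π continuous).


X/∼ = {[r=s], [t]}; |τ_Q| = 3.

Equivalence classes: [r=s], [t].
Quotient map π: X → X/∼ sends r ↦ [r=s], s ↦ [r=s], t ↦ [t].
For each subset V ⊆ X/∼, compute π^{-1}(V) ⊆ X and check whether π^{-1}(V) ∈ τ. V is open in τ_Q iff π^{-1}(V) ∈ τ.
  V = {}: π^{-1}(V) = ∅ ∈ τ ✓.
  V = {[r=s]}: π^{-1}(V) = {r, s} ∉ τ ✗.
  V = {[t]}: π^{-1}(V) = {t} ∈ τ ✓.
  V = {[r=s], [t]}: π^{-1}(V) = {r, s, t} ∈ τ ✓.
Open sets in the quotient: τ_Q = {{}, {[t]}, {[r=s], [t]}} (3 elements).


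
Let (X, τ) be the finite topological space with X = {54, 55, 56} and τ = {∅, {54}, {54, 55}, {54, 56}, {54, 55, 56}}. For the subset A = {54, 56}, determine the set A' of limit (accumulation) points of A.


A' = {55, 56}

For each x ∈ X, list the open sets U ∈ τ with x ∈ U, then check whether U ∩ (A ∖ {x}) ≠ ∅ for every such U.
  x = 54: open {54} ∋ x has {54} ∩ (A ∖ {54}) = ∅, so x is NOT a limit point.
  x = 55: opens ∋ x are {54, 55}, {54, 55, 56}; each meets A ∖ {55}, so x IS a limit point.
  x = 56: opens ∋ x are {54, 56}, {54, 55, 56}; each meets A ∖ {56}, so x IS a limit point.
Collecting: A' = {55, 56}.


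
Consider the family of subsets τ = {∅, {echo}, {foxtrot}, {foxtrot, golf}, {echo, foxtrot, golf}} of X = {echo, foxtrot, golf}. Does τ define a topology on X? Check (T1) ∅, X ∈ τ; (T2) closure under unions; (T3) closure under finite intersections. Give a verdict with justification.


τ is NOT a topology on X.

Axiom (T1): ∅ ∈ τ? Yes; X ∈ τ? Yes.
Axiom (T2/T3): check pairwise unions and intersections of members of τ.
Counterexample for (T2): {echo} ∪ {foxtrot} = {echo, foxtrot} ∉ τ. Therefore τ is NOT a topology.


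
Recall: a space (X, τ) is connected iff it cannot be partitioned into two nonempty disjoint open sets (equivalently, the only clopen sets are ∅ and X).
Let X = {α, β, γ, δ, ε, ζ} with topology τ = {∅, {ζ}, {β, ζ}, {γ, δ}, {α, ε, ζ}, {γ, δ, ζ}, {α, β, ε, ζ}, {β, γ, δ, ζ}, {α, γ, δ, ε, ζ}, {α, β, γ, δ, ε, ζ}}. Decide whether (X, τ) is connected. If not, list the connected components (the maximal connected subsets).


(X, τ) is disconnected; components = [{γ, δ}, {α, β, ε, ζ}].

Find clopen sets (U ∈ τ with X ∖ U ∈ τ):
  U = ∅, X ∖ U = {α, β, γ, δ, ε, ζ} — both open, so U is clopen.
  U = {γ, δ}, X ∖ U = {α, β, ε, ζ} — both open, so U is clopen.
  U = {α, β, ε, ζ}, X ∖ U = {γ, δ} — both open, so U is clopen.
  U = {α, β, γ, δ, ε, ζ}, X ∖ U = ∅ — both open, so U is clopen.
Nontrivial clopen(s) exist: e.g. {α, β, ε, ζ}. So (X, τ) is disconnected.
Compute connected components by grouping points that agree on all clopens:
  component: {γ, δ}
  component: {α, β, ε, ζ}


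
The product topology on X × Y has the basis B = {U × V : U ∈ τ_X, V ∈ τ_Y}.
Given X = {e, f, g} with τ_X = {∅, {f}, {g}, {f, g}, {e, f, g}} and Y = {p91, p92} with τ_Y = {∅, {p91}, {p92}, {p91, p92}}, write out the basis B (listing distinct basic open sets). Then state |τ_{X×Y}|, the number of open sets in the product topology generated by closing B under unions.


Basis B = {∅ × ∅, {f} × {p91}, {f} × {p92}, {g} × {p91}, {g} × {p92}, {f} × {p91, p92}, {f, g} × {p91}, {f, g} × {p92}, {g} × {p91, p92}, {e, f, g} × {p91}, {e, f, g} × {p92}, {f, g} × {p91, p92}, {e, f, g} × {p91, p92}}; |τ_{X×Y}| = 25.

Enumerate products U × V with U ∈ τ_X, V ∈ τ_Y (deduplicated):
  ∅ × ∅ = {} (∅)
  {f} × {p91} = {(f,p91)}
  {f} × {p92} = {(f,p92)}
  {g} × {p91} = {(g,p91)}
  {g} × {p92} = {(g,p92)}
  {f} × {p91, p92} = {(f,p91), (f,p92)}
  {f, g} × {p91} = {(f,p91), (g,p91)}
  {f, g} × {p92} = {(f,p92), (g,p92)}
  {g} × {p91, p92} = {(g,p91), (g,p92)}
  {e, f, g} × {p91} = {(e,p91), (f,p91), (g,p91)}
  {e, f, g} × {p92} = {(e,p92), (f,p92), (g,p92)}
  {f, g} × {p91, p92} = {(f,p91), (f,p92), (g,p91), (g,p92)}
  {e, f, g} × {p91, p92} = {(e,p91), (e,p92), (f,p91), (f,p92), (g,p91), (g,p92)}
These 13 distinct sets form the basis B.
Close under arbitrary unions to get τ_{X×Y}; counting gives |τ_{X×Y}| = 25.


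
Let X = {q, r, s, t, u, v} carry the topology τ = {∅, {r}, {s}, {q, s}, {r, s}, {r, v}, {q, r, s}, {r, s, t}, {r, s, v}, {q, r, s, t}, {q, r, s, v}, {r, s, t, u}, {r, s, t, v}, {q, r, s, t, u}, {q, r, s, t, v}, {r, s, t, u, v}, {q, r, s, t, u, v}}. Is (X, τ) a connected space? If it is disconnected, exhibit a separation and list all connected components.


(X, τ) is connected.

Find clopen sets (U ∈ τ with X ∖ U ∈ τ):
  U = ∅, X ∖ U = {q, r, s, t, u, v} — both open, so U is clopen.
  U = {q, r, s, t, u, v}, X ∖ U = ∅ — both open, so U is clopen.
Only trivial clopens (∅ and X) exist, so (X, τ) is connected.
Compute connected components by grouping points that agree on all clopens:
  component: {q, r, s, t, u, v}


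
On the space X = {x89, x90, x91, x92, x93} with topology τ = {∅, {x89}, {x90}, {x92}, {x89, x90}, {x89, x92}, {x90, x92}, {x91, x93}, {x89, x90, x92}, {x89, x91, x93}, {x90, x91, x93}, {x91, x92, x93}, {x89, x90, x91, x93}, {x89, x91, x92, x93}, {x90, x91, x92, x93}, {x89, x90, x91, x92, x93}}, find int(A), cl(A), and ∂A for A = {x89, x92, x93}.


int(A) = {x89, x92}, cl(A) = {x89, x91, x92, x93}, ∂A = {x91, x93}.

Closed sets in (X, τ) are complements of opens:
  closed(X, τ) = {∅, {x89}, {x90}, {x92}, {x89, x90}, {x89, x92}, {x90, x92}, {x91, x93}, {x89, x90, x92}, {x89, x91, x93}, {x90, x91, x93}, {x91, x92, x93}, {x89, x90, x91, x93}, {x89, x91, x92, x93}, {x90, x91, x92, x93}, {x89, x90, x91, x92, x93}}.
int(A) = ⋃ {U ∈ τ : U ⊆ A}. Opens contained in A: ∅, {x89}, {x92}, {x89, x92}.
Taking the union of these: int(A) = {x89, x92}.
cl(A) = ⋂ {C closed : A ⊆ C}. Closed sets containing A: {x89, x91, x92, x93}, {x89, x90, x91, x92, x93}.
Intersecting these: cl(A) = {x89, x91, x92, x93}.
∂A = cl(A) ∖ int(A) = {x89, x91, x92, x93} ∖ {x89, x92} = {x91, x93}.


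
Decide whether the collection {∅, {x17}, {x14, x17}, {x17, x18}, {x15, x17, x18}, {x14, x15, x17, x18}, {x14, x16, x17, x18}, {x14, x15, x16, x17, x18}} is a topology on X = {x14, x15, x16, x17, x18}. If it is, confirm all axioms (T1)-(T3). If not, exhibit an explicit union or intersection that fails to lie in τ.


τ is NOT a topology on X.

Axiom (T1): ∅ ∈ τ? Yes; X ∈ τ? Yes.
Axiom (T2/T3): check pairwise unions and intersections of members of τ.
Counterexample for (T2): {x14, x17} ∪ {x17, x18} = {x14, x17, x18} ∉ τ. Therefore τ is NOT a topology.


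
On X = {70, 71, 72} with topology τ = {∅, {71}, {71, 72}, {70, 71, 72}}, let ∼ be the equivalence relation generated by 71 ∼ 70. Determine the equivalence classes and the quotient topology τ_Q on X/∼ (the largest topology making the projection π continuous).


X/∼ = {[70=71], [72]}; |τ_Q| = 2.

Equivalence classes: [70=71], [72].
Quotient map π: X → X/∼ sends 70 ↦ [70=71], 71 ↦ [70=71], 72 ↦ [72].
For each subset V ⊆ X/∼, compute π^{-1}(V) ⊆ X and check whether π^{-1}(V) ∈ τ. V is open in τ_Q iff π^{-1}(V) ∈ τ.
  V = {}: π^{-1}(V) = ∅ ∈ τ ✓.
  V = {[70=71]}: π^{-1}(V) = {70, 71} ∉ τ ✗.
  V = {[72]}: π^{-1}(V) = {72} ∉ τ ✗.
  V = {[70=71], [72]}: π^{-1}(V) = {70, 71, 72} ∈ τ ✓.
Open sets in the quotient: τ_Q = {{}, {[70=71], [72]}} (2 elements).


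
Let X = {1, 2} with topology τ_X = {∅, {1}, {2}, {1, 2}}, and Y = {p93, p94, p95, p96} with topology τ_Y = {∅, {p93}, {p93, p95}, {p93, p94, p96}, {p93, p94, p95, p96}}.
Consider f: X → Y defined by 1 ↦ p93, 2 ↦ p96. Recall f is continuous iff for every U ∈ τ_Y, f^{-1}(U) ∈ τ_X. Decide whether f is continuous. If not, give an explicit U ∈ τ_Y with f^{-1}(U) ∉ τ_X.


f IS continuous.

Compute f^{-1}(U) for each U ∈ τ_Y:
  U = ∅: f^{-1}(U) = ∅ ∈ τ_X ✓.
  U = {p93}: f^{-1}(U) = {1} ∈ τ_X ✓.
  U = {p93, p95}: f^{-1}(U) = {1} ∈ τ_X ✓.
  U = {p93, p94, p96}: f^{-1}(U) = {1, 2} ∈ τ_X ✓.
  U = {p93, p94, p95, p96}: f^{-1}(U) = {1, 2} ∈ τ_X ✓.
Every preimage lies in τ_X, so f IS continuous.


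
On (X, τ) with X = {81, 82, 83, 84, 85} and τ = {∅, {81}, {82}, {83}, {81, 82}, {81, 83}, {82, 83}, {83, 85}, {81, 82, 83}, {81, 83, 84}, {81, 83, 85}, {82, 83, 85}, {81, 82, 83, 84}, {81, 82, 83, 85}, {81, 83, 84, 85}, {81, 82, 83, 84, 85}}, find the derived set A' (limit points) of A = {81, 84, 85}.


A' = {84}

For each x ∈ X, list the open sets U ∈ τ with x ∈ U, then check whether U ∩ (A ∖ {x}) ≠ ∅ for every such U.
  x = 81: open {81} ∋ x has {81} ∩ (A ∖ {81}) = ∅, so x is NOT a limit point.
  x = 82: open {82} ∋ x has {82} ∩ (A ∖ {82}) = ∅, so x is NOT a limit point.
  x = 83: open {83} ∋ x has {83} ∩ (A ∖ {83}) = ∅, so x is NOT a limit point.
  x = 84: opens ∋ x are {81, 83, 84}, {81, 82, 83, 84}, {81, 83, 84, 85}, {81, 82, 83, 84, 85}; each meets A ∖ {84}, so x IS a limit point.
  x = 85: open {83, 85} ∋ x has {83, 85} ∩ (A ∖ {85}) = ∅, so x is NOT a limit point.
Collecting: A' = {84}.


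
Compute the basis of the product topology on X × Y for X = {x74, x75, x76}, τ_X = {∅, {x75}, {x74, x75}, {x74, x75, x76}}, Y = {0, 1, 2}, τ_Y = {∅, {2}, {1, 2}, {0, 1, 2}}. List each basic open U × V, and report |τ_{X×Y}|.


Basis B = {∅ × ∅, {x75} × {2}, {x74, x75} × {2}, {x75} × {1, 2}, {x74, x75, x76} × {2}, {x75} × {0, 1, 2}, {x74, x75} × {1, 2}, {x74, x75} × {0, 1, 2}, {x74, x75, x76} × {1, 2}, {x74, x75, x76} × {0, 1, 2}}; |τ_{X×Y}| = 20.

Enumerate products U × V with U ∈ τ_X, V ∈ τ_Y (deduplicated):
  ∅ × ∅ = {} (∅)
  {x75} × {2} = {(x75,2)}
  {x74, x75} × {2} = {(x74,2), (x75,2)}
  {x75} × {1, 2} = {(x75,1), (x75,2)}
  {x74, x75, x76} × {2} = {(x74,2), (x75,2), (x76,2)}
  {x75} × {0, 1, 2} = {(x75,0), (x75,1), (x75,2)}
  {x74, x75} × {1, 2} = {(x74,1), (x74,2), (x75,1), (x75,2)}
  {x74, x75} × {0, 1, 2} = {(x74,0), (x74,1), (x74,2), (x75,0), (x75,1), (x75,2)}
  {x74, x75, x76} × {1, 2} = {(x74,1), (x74,2), (x75,1), (x75,2), (x76,1), (x76,2)}
  {x74, x75, x76} × {0, 1, 2} = {(x74,0), (x74,1), (x74,2), (x75,0), (x75,1), (x75,2), (x76,0), (x76,1), (x76,2)}
These 10 distinct sets form the basis B.
Close under arbitrary unions to get τ_{X×Y}; counting gives |τ_{X×Y}| = 20.
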